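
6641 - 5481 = 1160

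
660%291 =78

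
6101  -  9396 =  - 3295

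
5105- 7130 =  - 2025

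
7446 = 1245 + 6201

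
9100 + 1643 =10743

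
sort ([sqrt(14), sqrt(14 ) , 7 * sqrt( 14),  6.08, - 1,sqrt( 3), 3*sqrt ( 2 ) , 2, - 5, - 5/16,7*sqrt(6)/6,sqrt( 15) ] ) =[ - 5,- 1, - 5/16, sqrt(3), 2, 7*sqrt( 6)/6,sqrt(14 ), sqrt( 14), sqrt(15),3*sqrt(2),6.08,7*sqrt(14 )] 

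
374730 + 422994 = 797724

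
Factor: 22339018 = 2^1  *  13^1*379^1*2267^1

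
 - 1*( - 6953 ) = 6953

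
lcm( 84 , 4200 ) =4200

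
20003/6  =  3333 + 5/6=3333.83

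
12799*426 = 5452374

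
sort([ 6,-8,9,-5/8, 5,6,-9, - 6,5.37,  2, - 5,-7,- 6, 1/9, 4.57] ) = [ - 9,-8,-7, - 6, - 6, - 5,-5/8,1/9, 2 , 4.57,5,5.37, 6, 6, 9 ]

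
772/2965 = 772/2965 = 0.26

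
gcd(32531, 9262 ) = 1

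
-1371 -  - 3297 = 1926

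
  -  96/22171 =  - 96/22171 = - 0.00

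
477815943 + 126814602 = 604630545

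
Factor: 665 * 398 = 2^1*5^1*7^1*19^1*199^1 = 264670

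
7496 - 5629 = 1867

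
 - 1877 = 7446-9323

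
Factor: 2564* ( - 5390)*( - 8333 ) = 115161726680 = 2^3*5^1*7^2 * 11^1 * 13^1*641^2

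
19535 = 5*3907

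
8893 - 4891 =4002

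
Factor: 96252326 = 2^1*1637^1*29399^1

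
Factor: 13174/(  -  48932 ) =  - 2^( - 1)*7^1*13^( - 1) = - 7/26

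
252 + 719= 971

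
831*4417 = 3670527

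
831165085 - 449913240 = 381251845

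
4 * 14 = 56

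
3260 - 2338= 922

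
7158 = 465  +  6693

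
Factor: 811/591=3^ (-1 )*197^( - 1)* 811^1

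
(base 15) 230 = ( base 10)495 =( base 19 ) 171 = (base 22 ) 10B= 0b111101111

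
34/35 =34/35 =0.97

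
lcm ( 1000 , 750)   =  3000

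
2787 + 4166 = 6953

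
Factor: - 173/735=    - 3^(-1)*5^ ( - 1)*7^(-2)*173^1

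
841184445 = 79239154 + 761945291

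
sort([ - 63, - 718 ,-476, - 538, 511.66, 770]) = [ - 718,  -  538, - 476, - 63,  511.66, 770] 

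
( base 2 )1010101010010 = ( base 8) 12522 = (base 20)dci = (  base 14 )1dbc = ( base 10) 5458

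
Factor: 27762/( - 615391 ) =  - 6/133  =  - 2^1 * 3^1*7^( - 1 )*19^(- 1 ) 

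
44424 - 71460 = -27036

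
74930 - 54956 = 19974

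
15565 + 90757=106322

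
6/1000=3/500 = 0.01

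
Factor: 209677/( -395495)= - 5^ ( - 1 )*13^1*83^( -1)*127^2*953^(-1 )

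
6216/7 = 888 = 888.00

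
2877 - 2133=744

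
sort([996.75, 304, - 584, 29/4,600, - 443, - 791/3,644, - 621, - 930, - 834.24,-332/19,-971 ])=[ - 971, - 930,  -  834.24, - 621 ,  -  584, - 443, - 791/3, - 332/19, 29/4,304,600,644,996.75 ]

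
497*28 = 13916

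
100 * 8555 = 855500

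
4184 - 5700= - 1516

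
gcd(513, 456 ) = 57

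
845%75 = 20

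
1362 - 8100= - 6738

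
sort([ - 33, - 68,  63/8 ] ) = [ - 68, - 33  ,  63/8] 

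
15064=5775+9289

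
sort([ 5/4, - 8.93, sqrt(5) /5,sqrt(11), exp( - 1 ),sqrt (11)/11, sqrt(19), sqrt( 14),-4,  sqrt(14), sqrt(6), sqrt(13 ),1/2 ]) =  [-8.93,-4, sqrt( 11 )/11, exp(-1),  sqrt( 5) /5, 1/2 , 5/4, sqrt( 6),  sqrt (11 ),sqrt(13), sqrt(14), sqrt( 14 ), sqrt(19)]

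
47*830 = 39010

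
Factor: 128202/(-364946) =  - 64101/182473 =- 3^1*23^1*929^1*182473^(-1)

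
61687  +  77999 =139686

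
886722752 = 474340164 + 412382588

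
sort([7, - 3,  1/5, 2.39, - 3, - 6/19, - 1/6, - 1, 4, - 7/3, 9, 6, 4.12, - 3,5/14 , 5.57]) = [-3, - 3,-3 , - 7/3 , - 1, - 6/19 ,-1/6,  1/5, 5/14,  2.39,4, 4.12, 5.57, 6, 7, 9 ] 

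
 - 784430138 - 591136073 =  - 1375566211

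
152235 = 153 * 995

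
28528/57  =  28528/57 = 500.49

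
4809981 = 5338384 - 528403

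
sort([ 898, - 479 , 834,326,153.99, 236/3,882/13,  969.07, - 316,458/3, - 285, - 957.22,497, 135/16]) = [ - 957.22, - 479, - 316 , - 285,  135/16, 882/13,236/3,  458/3, 153.99,326,497,834,  898,  969.07]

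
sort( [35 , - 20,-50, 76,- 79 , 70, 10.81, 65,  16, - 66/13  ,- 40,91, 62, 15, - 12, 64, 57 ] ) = [-79, - 50, - 40, - 20, - 12, - 66/13, 10.81,15,16, 35, 57 , 62, 64, 65,70, 76,91] 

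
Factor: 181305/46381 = 3^3*5^1*17^1*79^1*46381^( - 1 )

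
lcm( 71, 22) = 1562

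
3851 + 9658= 13509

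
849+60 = 909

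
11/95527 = 11/95527 = 0.00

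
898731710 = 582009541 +316722169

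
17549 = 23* 763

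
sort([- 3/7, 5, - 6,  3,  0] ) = [ - 6 , - 3/7,  0, 3, 5]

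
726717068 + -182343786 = 544373282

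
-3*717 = -2151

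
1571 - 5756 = -4185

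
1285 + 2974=4259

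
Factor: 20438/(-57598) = -11^1*31^( - 1 )=- 11/31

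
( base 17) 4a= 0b1001110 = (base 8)116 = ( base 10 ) 78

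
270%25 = 20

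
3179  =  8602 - 5423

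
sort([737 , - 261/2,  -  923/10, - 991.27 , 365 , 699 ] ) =[-991.27,  -  261/2, -923/10,365, 699, 737 ] 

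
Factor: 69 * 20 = 1380 = 2^2 * 3^1*5^1*23^1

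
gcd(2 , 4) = 2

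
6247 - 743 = 5504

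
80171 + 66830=147001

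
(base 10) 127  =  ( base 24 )57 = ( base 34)3P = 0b1111111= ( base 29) 4b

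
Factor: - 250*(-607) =151750 = 2^1  *  5^3*607^1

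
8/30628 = 2/7657 = 0.00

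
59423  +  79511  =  138934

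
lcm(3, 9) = 9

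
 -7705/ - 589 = 13 + 48/589= 13.08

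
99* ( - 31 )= - 3069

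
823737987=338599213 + 485138774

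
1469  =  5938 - 4469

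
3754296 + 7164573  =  10918869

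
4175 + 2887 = 7062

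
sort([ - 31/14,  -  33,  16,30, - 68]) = [ - 68, - 33,-31/14, 16, 30]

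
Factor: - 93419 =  - 93419^1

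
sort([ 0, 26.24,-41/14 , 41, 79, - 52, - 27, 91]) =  [ - 52,-27, - 41/14,0 , 26.24,41, 79,  91]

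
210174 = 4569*46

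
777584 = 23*33808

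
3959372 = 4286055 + -326683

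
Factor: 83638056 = 2^3 * 3^1*37^1*97^1*971^1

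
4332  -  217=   4115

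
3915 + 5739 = 9654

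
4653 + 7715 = 12368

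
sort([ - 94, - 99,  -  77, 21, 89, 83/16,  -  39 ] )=[-99,-94, -77,  -  39 , 83/16, 21, 89 ] 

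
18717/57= 6239/19= 328.37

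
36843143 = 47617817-10774674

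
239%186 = 53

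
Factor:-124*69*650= - 5561400= -2^3 * 3^1 * 5^2*13^1*23^1*31^1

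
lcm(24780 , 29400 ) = 1734600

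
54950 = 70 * 785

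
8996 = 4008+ 4988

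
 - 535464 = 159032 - 694496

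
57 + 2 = 59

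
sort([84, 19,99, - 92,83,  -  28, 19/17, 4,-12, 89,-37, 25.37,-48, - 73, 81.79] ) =[-92, - 73,-48,-37, - 28, - 12, 19/17, 4, 19,  25.37, 81.79,83,84,89, 99 ] 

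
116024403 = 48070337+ 67954066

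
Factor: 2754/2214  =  3^1*17^1*41^( - 1) = 51/41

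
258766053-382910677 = - 124144624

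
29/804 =29/804 = 0.04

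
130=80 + 50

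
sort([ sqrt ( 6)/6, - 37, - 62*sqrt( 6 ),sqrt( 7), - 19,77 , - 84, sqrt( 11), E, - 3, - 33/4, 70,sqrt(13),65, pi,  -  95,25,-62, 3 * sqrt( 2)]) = [  -  62 *sqrt(6), - 95, - 84, - 62, - 37, - 19,- 33/4, - 3,sqrt(6 ) /6,sqrt (7 ), E, pi,sqrt( 11), sqrt(13),3*sqrt(2),25,65,70,77 ] 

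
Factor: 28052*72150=2023951800 = 2^3*3^1*5^2*13^1*37^1*7013^1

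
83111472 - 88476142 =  - 5364670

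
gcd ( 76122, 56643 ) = 3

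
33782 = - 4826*( - 7)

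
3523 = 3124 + 399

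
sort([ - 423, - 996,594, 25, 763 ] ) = [ - 996,-423,25,594,763]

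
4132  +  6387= 10519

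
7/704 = 7/704 = 0.01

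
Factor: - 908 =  - 2^2*227^1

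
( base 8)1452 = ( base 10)810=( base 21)1HC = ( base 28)10Q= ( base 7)2235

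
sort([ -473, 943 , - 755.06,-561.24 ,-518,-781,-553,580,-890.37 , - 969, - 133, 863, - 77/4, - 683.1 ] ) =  [ - 969,-890.37, - 781,- 755.06, - 683.1,-561.24, - 553, - 518, - 473,  -  133,  -  77/4,580, 863,943 ]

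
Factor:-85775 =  - 5^2*47^1*73^1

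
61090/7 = 61090/7 = 8727.14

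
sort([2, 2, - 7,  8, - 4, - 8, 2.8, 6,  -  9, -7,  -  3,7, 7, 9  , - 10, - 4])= [ - 10, - 9, - 8, - 7,- 7, - 4, - 4,-3, 2,2, 2.8,  6,7, 7, 8,9]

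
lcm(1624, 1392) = 9744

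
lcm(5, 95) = 95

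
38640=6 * 6440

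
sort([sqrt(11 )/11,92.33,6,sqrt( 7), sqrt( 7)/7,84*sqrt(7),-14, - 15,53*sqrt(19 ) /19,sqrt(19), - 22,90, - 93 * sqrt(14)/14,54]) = [- 93*sqrt( 14 ) /14, - 22, - 15, - 14, sqrt( 11) /11,sqrt ( 7 ) /7 , sqrt( 7),sqrt (19), 6, 53*sqrt(19)/19,  54, 90,92.33,84*  sqrt (7)]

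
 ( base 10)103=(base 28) 3J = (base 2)1100111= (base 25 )43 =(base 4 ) 1213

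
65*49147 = 3194555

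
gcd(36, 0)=36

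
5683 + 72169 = 77852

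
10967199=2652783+8314416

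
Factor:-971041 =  - 307^1*3163^1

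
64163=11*5833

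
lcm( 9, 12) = 36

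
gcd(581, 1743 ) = 581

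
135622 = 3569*38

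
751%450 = 301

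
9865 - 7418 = 2447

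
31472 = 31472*1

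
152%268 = 152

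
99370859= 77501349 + 21869510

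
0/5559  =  0 = 0.00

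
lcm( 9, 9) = 9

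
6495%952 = 783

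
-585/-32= 585/32 = 18.28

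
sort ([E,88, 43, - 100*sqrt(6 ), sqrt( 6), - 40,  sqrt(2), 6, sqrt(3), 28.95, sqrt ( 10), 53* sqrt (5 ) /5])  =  [ - 100*sqrt( 6) , - 40, sqrt(2 ), sqrt(3 ), sqrt ( 6),E, sqrt( 10), 6,  53*sqrt(5)/5,  28.95, 43, 88]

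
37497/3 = 12499 = 12499.00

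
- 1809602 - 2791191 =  - 4600793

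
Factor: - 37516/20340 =-3^( - 2)*5^ ( - 1 )*83^1=-83/45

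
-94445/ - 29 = 3256+21/29 = 3256.72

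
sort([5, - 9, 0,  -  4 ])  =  [ - 9, - 4, 0,5]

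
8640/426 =1440/71 = 20.28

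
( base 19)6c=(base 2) 1111110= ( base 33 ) 3r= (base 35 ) 3l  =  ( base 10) 126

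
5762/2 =2881 =2881.00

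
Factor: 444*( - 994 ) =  - 2^3*3^1*7^1*37^1*71^1 = - 441336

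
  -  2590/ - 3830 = 259/383= 0.68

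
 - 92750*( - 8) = 742000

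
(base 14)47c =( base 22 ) 1ie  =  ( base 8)1576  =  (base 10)894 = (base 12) 626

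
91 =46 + 45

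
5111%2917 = 2194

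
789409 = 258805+530604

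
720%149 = 124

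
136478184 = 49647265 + 86830919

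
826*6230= 5145980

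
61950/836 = 74 + 43/418 = 74.10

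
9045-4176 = 4869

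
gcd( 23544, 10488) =24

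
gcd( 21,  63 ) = 21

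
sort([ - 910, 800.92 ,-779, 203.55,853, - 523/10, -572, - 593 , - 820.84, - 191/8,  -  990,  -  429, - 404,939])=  [-990, - 910,-820.84, - 779, - 593,- 572,-429, - 404, - 523/10 , - 191/8,203.55,800.92, 853,939]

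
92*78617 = 7232764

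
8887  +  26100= 34987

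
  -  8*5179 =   -  41432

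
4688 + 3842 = 8530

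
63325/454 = 139 + 219/454 = 139.48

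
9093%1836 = 1749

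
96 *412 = 39552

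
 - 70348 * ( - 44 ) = 3095312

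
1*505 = 505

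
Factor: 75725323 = 75725323^1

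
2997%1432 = 133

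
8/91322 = 4/45661 = 0.00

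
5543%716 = 531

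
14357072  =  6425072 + 7932000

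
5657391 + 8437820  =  14095211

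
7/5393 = 7/5393= 0.00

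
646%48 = 22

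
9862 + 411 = 10273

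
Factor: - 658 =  - 2^1*7^1*47^1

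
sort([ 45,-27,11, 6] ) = [-27, 6, 11,  45] 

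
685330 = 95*7214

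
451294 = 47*9602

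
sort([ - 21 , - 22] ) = [ - 22, - 21 ] 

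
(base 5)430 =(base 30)3P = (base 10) 115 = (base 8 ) 163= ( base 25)4F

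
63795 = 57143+6652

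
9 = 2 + 7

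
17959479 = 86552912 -68593433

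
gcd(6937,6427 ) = 1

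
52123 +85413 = 137536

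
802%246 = 64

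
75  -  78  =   - 3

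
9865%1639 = 31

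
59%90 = 59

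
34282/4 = 17141/2 = 8570.50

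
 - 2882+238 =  - 2644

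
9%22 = 9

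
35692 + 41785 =77477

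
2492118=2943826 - 451708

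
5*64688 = 323440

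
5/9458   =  5/9458 = 0.00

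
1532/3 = 1532/3 = 510.67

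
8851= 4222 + 4629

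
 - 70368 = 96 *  ( - 733)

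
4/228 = 1/57 = 0.02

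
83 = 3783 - 3700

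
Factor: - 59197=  - 59197^1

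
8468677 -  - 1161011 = 9629688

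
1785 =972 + 813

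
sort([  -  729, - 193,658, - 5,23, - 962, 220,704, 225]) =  [  -  962, -729, - 193, - 5,23, 220,225 , 658,704]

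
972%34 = 20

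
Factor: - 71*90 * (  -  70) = 2^2 * 3^2  *  5^2 *7^1*71^1 = 447300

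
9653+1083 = 10736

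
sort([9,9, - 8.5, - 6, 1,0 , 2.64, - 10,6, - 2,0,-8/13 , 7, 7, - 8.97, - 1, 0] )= [- 10 , - 8.97, - 8.5, - 6, - 2, - 1, - 8/13,0,0,0,1,2.64,6,7,7, 9, 9]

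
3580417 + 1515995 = 5096412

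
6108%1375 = 608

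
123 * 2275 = 279825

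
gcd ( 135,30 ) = 15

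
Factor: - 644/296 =-161/74  =  -  2^(-1)*7^1*23^1*37^ (-1 )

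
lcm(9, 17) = 153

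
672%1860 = 672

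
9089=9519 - 430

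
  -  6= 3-9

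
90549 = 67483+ 23066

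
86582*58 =5021756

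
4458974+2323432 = 6782406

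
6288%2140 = 2008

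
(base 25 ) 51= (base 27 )4I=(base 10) 126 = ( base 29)4a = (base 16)7E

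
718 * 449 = 322382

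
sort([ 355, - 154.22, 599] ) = [ - 154.22, 355,599 ] 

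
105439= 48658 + 56781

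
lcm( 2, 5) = 10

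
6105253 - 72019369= - 65914116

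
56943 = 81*703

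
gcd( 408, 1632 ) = 408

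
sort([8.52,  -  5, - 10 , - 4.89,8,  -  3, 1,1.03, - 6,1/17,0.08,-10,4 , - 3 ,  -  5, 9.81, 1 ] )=[ - 10,  -  10, - 6, - 5,-5, - 4.89,  -  3,- 3,1/17, 0.08,1,1,1.03,4, 8, 8.52  ,  9.81 ] 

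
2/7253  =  2/7253 = 0.00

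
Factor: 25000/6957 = 2^3*3^(  -  2 ) * 5^5*773^ (- 1 ) 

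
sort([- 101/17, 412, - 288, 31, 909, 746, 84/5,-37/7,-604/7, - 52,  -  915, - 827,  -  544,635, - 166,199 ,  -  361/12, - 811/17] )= [ - 915,- 827, - 544, - 288, -166 , - 604/7, -52,- 811/17,-361/12, - 101/17,  -  37/7, 84/5,31,199, 412, 635, 746,909] 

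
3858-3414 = 444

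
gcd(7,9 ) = 1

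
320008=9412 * 34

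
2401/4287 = 2401/4287 =0.56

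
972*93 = 90396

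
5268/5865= 1756/1955 = 0.90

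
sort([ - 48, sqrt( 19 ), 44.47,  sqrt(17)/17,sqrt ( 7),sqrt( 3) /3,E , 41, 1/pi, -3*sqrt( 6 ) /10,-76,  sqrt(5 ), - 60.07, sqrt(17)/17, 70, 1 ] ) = [  -  76, -60.07, - 48, - 3*sqrt (6 ) /10, sqrt ( 17 ) /17, sqrt (17 ) /17, 1/pi, sqrt ( 3 )/3, 1, sqrt( 5 ), sqrt( 7), E , sqrt (19), 41,  44.47,70]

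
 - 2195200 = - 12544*175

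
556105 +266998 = 823103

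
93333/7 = 93333/7  =  13333.29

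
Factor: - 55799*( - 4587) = 3^1*11^1*139^1*55799^1 = 255950013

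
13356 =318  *42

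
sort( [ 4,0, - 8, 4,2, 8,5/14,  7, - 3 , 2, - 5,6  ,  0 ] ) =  [ - 8, - 5, - 3,0 , 0, 5/14,2, 2,  4,4,6, 7,8]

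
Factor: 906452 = 2^2*19^1*11927^1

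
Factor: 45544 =2^3*5693^1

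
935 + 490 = 1425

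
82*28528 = 2339296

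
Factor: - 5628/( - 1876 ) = 3^1 = 3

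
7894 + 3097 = 10991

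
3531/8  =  441 + 3/8 = 441.38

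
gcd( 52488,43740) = 8748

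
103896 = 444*234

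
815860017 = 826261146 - 10401129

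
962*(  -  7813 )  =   - 7516106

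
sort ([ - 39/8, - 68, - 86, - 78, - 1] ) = [ - 86, - 78 ,-68, - 39/8,-1]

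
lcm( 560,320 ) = 2240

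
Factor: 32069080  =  2^3*5^1*863^1*929^1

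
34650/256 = 135+45/128 = 135.35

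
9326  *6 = 55956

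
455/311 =455/311 = 1.46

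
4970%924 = 350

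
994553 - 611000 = 383553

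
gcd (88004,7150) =2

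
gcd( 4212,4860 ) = 324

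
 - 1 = - 1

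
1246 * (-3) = -3738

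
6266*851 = 5332366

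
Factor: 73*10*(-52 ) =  - 2^3*5^1 * 13^1*73^1=- 37960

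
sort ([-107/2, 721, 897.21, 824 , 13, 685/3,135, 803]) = [ - 107/2,13,135, 685/3, 721, 803 , 824,897.21]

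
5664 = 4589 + 1075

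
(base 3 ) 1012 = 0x20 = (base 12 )28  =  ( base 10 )32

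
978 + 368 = 1346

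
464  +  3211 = 3675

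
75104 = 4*18776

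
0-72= - 72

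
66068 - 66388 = - 320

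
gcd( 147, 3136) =49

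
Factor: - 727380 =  - 2^2*3^4*5^1*449^1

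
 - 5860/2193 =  - 5860/2193 = - 2.67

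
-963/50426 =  -1 + 49463/50426 = -0.02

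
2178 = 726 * 3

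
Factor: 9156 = 2^2 * 3^1*7^1*109^1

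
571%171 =58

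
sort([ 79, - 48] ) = [ - 48,79 ] 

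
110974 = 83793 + 27181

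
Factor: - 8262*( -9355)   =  2^1*3^5 *5^1*17^1*1871^1 = 77291010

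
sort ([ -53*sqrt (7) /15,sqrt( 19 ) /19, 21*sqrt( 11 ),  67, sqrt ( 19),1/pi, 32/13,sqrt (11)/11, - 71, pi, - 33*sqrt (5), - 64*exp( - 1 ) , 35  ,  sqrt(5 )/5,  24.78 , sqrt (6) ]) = [ - 33 *sqrt ( 5 ),-71,  -  64*exp(-1), - 53*  sqrt( 7)/15,sqrt(19)/19 , sqrt( 11 )/11, 1/pi,sqrt(5)/5,sqrt( 6), 32/13, pi, sqrt( 19) , 24.78,35, 67, 21*sqrt( 11 ) ]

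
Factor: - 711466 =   -  2^1*7^1* 89^1*571^1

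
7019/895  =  7019/895  =  7.84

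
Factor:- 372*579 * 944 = - 203326272  =  -2^6*3^2*31^1*59^1*193^1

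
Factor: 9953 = 37^1 * 269^1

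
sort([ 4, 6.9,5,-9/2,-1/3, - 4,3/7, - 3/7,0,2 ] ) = [  -  9/2, - 4, - 3/7, - 1/3, 0,3/7, 2,4,  5, 6.9] 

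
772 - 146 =626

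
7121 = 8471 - 1350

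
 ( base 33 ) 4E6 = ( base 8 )11330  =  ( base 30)5AO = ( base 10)4824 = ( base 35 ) 3WT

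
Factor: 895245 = 3^1*5^1*13^1*4591^1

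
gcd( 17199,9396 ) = 27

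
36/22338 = 2/1241 = 0.00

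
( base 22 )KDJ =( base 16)2701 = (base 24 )h81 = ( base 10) 9985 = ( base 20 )14J5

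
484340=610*794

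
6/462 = 1/77 = 0.01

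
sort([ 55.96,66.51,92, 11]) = [ 11,55.96, 66.51, 92]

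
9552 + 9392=18944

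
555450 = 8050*69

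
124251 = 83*1497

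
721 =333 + 388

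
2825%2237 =588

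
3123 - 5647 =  - 2524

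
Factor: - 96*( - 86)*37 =2^6*3^1*37^1 * 43^1   =  305472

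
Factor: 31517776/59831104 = 1969861/3739444 = 2^(-2)*787^1 * 2503^1*934861^ ( - 1) 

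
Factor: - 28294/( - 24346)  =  43/37= 37^(-1 ) * 43^1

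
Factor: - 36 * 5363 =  - 2^2*3^2*31^1*173^1 = -193068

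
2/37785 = 2/37785=0.00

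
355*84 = 29820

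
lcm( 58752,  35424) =2408832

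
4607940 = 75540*61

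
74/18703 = 74/18703 = 0.00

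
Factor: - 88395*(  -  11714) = 1035459030= 2^1*3^1*5^1*71^1 * 83^1 * 5857^1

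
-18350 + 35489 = 17139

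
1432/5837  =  1432/5837 = 0.25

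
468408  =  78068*6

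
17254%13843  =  3411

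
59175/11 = 5379 + 6/11 = 5379.55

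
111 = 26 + 85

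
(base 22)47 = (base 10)95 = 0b1011111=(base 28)3b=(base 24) 3n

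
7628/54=3814/27= 141.26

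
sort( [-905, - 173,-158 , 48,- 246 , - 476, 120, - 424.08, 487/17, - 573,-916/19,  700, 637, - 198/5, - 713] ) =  [- 905  , - 713, - 573,- 476, - 424.08, -246, - 173, -158,-916/19, - 198/5, 487/17, 48, 120, 637,700 ] 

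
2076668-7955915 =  - 5879247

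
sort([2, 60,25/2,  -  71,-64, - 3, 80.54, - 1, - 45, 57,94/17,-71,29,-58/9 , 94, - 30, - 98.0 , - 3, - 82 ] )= [ - 98.0, - 82, - 71, - 71 ,-64, - 45, - 30, - 58/9 , - 3, - 3, - 1, 2, 94/17, 25/2,  29,57,60,80.54,94]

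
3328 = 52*64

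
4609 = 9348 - 4739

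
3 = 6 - 3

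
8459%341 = 275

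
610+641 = 1251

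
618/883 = 618/883 = 0.70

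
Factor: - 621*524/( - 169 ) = 325404/169 =2^2  *3^3*13^( - 2) * 23^1*131^1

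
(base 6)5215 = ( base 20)2i3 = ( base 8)2213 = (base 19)344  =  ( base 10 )1163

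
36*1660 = 59760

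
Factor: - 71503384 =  - 2^3 * 19^1*470417^1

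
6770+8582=15352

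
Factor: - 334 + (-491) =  - 825 =- 3^1*5^2*11^1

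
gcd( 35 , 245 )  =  35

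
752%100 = 52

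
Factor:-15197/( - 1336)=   2^(-3)*7^1*13^1 = 91/8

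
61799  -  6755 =55044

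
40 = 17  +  23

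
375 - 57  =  318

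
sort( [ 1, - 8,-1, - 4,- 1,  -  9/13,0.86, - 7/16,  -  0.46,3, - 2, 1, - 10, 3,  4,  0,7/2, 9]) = [ - 10,-8, - 4,  -  2, - 1,-1,-9/13,  -  0.46,-7/16,0,  0.86, 1,1,3,3, 7/2,4,9]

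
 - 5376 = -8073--2697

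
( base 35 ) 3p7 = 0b1000111001101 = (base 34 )3W1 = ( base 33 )463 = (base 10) 4557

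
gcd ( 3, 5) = 1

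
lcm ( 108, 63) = 756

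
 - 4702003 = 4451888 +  - 9153891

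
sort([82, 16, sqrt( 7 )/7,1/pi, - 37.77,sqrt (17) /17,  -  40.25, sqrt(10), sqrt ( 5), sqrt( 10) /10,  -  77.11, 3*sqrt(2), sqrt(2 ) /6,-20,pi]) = [ - 77.11, - 40.25, - 37.77, - 20, sqrt(2)/6,sqrt( 17) /17 , sqrt(10)/10, 1/pi,sqrt(7 ) /7, sqrt( 5 ),pi,sqrt(10), 3*sqrt(2),  16, 82]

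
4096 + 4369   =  8465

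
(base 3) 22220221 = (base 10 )6505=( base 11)4984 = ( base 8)14551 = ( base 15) 1dda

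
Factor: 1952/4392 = 2^2*3^(-2) = 4/9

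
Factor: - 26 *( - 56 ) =2^4* 7^1 * 13^1 = 1456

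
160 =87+73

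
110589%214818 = 110589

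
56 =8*7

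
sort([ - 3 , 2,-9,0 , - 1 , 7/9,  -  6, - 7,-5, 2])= [ - 9, - 7, - 6, - 5,-3, - 1,0,7/9,2,2 ] 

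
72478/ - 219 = -72478/219=- 330.95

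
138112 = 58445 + 79667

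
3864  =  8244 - 4380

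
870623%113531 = 75906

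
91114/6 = 15185+2/3= 15185.67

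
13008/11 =1182 + 6/11 = 1182.55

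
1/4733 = 1/4733=0.00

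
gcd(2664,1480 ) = 296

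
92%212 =92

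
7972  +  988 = 8960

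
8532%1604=512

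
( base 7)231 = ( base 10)120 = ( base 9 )143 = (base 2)1111000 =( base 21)5f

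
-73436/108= - 18359/27 = - 679.96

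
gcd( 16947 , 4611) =3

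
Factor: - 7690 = -2^1*5^1*769^1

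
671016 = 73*9192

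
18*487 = 8766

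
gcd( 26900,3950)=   50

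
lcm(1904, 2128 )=36176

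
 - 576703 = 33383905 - 33960608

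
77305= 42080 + 35225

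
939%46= 19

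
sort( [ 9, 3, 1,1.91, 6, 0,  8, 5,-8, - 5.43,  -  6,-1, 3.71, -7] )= [-8, - 7, - 6, - 5.43, - 1,0, 1,1.91,3, 3.71, 5 , 6, 8,9] 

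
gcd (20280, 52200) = 120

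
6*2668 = 16008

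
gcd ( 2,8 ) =2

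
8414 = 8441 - 27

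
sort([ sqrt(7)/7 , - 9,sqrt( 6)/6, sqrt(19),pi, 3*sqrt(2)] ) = [-9, sqrt(7)/7,sqrt( 6) /6, pi, 3*sqrt( 2), sqrt ( 19)] 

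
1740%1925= 1740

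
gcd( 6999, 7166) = 1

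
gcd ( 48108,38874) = 114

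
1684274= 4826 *349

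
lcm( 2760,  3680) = 11040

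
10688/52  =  205 + 7/13 = 205.54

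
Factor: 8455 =5^1  *19^1 *89^1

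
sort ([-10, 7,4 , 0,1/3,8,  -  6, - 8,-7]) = [-10,-8 , - 7,- 6, 0, 1/3, 4,7, 8 ] 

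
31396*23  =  722108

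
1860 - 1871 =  - 11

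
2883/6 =961/2 = 480.50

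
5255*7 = 36785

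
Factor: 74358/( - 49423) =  - 2^1*3^7*11^ ( - 1 )*17^1*4493^( - 1 ) 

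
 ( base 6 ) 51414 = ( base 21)FB4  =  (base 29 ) 846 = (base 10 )6850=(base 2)1101011000010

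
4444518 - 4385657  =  58861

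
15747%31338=15747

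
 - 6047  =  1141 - 7188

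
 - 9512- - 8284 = - 1228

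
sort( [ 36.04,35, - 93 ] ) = [  -  93, 35, 36.04 ]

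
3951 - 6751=-2800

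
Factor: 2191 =7^1*313^1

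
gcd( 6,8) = 2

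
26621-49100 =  - 22479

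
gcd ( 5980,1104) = 92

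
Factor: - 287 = -7^1 * 41^1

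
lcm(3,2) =6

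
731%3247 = 731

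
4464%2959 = 1505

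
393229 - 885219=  - 491990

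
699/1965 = 233/655 = 0.36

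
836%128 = 68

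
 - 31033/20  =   - 31033/20 = - 1551.65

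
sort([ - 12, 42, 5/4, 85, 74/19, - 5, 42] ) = [ - 12, - 5 , 5/4,  74/19 , 42, 42 , 85 ]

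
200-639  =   - 439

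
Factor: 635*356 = 2^2*5^1*89^1*127^1 = 226060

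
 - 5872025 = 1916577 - 7788602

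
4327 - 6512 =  - 2185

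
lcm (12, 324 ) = 324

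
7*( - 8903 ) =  -62321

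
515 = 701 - 186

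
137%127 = 10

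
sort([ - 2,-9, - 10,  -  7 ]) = [ - 10, -9, -7, - 2 ]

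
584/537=1  +  47/537=1.09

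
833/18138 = 833/18138 = 0.05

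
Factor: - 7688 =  - 2^3*31^2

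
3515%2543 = 972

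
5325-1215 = 4110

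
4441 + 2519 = 6960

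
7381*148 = 1092388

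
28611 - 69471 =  - 40860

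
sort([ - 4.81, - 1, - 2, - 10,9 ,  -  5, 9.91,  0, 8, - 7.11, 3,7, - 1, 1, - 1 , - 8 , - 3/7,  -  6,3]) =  [ - 10 , - 8, - 7.11, - 6, - 5, - 4.81,-2,-1, - 1, - 1, -3/7, 0,1, 3,3,7,8,9, 9.91 ]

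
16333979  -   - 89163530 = 105497509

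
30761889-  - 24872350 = 55634239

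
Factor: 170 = 2^1*5^1*17^1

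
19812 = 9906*2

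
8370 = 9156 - 786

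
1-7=-6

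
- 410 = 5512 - 5922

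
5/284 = 5/284 = 0.02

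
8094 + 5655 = 13749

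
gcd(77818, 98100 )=2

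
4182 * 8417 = 35199894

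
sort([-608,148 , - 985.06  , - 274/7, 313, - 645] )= [ - 985.06, - 645, - 608, - 274/7,  148, 313] 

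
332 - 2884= - 2552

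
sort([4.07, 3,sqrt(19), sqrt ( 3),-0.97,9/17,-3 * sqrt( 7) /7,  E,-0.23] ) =[ - 3*sqrt (7) /7, - 0.97, -0.23,9/17,sqrt(3),E,3,4.07 , sqrt( 19 ) ] 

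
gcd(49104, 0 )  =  49104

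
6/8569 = 6/8569 = 0.00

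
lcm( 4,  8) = 8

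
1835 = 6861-5026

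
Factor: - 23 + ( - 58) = - 3^4 = - 81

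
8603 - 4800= 3803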